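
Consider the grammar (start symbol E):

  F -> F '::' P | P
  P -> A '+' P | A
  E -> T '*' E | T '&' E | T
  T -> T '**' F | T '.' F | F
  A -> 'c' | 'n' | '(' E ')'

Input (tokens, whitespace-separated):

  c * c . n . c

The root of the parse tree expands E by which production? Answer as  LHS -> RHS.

E -> T '*' E

[E [T [F [P [A c]]]] * [E [T [T [T [F [P [A c]]]] . [F [P [A n]]]] . [F [P [A c]]]]]]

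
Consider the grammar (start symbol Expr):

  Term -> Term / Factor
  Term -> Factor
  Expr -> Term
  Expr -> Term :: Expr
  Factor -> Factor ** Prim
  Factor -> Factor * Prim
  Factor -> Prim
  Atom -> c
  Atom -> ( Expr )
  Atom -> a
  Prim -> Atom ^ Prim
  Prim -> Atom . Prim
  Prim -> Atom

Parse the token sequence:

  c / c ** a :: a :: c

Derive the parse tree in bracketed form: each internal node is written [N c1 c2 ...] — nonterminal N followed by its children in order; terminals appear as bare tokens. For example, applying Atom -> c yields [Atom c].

[Expr [Term [Term [Factor [Prim [Atom c]]]] / [Factor [Factor [Prim [Atom c]]] ** [Prim [Atom a]]]] :: [Expr [Term [Factor [Prim [Atom a]]]] :: [Expr [Term [Factor [Prim [Atom c]]]]]]]

Expr
Term :: Expr
Term / Factor :: Expr
Factor / Factor :: Expr
Prim / Factor :: Expr
Atom / Factor :: Expr
c / Factor :: Expr
c / Factor ** Prim :: Expr
c / Prim ** Prim :: Expr
c / Atom ** Prim :: Expr
c / c ** Prim :: Expr
c / c ** Atom :: Expr
c / c ** a :: Expr
c / c ** a :: Term :: Expr
c / c ** a :: Factor :: Expr
c / c ** a :: Prim :: Expr
c / c ** a :: Atom :: Expr
c / c ** a :: a :: Expr
c / c ** a :: a :: Term
c / c ** a :: a :: Factor
c / c ** a :: a :: Prim
c / c ** a :: a :: Atom
c / c ** a :: a :: c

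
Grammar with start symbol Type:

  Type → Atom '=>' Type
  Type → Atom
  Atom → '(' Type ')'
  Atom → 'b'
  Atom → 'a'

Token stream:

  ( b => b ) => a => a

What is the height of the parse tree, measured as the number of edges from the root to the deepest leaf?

[Type [Atom ( [Type [Atom b] => [Type [Atom b]]] )] => [Type [Atom a] => [Type [Atom a]]]]

5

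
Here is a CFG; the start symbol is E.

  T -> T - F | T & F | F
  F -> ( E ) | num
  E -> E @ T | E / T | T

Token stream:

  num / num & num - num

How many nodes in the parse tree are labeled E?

2

[E [E [T [F num]]] / [T [T [T [F num]] & [F num]] - [F num]]]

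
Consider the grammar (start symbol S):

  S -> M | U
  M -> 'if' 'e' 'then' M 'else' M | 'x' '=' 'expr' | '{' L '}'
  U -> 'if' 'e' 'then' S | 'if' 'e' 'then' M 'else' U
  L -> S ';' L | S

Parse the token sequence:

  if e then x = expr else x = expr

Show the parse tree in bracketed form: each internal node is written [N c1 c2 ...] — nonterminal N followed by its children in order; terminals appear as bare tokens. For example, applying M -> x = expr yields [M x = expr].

S
M
if e then M else M
if e then x = expr else M
if e then x = expr else x = expr

[S [M if e then [M x = expr] else [M x = expr]]]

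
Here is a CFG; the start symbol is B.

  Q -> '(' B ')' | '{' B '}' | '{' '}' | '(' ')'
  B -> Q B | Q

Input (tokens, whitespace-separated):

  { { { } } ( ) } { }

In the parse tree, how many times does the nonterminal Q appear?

[B [Q { [B [Q { [B [Q { }]] }] [B [Q ( )]]] }] [B [Q { }]]]

5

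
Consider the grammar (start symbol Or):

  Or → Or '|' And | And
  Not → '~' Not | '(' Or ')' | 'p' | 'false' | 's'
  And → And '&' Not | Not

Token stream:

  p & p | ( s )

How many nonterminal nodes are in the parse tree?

[Or [Or [And [And [Not p]] & [Not p]]] | [And [Not ( [Or [And [Not s]]] )]]]

11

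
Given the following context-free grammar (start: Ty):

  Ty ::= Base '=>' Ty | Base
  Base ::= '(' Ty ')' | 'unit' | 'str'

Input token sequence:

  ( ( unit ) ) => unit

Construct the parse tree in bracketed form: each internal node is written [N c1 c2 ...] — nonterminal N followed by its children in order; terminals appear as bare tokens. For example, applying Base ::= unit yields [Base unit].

[Ty [Base ( [Ty [Base ( [Ty [Base unit]] )]] )] => [Ty [Base unit]]]

Ty
Base => Ty
( Ty ) => Ty
( Base ) => Ty
( ( Ty ) ) => Ty
( ( Base ) ) => Ty
( ( unit ) ) => Ty
( ( unit ) ) => Base
( ( unit ) ) => unit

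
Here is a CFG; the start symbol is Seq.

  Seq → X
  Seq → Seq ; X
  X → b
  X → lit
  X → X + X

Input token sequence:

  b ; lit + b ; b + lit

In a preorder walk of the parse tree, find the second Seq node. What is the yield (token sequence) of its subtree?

b ; lit + b

[Seq [Seq [Seq [X b]] ; [X [X lit] + [X b]]] ; [X [X b] + [X lit]]]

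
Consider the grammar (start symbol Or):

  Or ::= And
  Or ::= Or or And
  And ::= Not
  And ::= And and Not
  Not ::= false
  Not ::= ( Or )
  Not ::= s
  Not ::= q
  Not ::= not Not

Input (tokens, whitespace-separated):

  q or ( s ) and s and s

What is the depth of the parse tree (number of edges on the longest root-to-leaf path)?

[Or [Or [And [Not q]]] or [And [And [And [Not ( [Or [And [Not s]]] )]] and [Not s]] and [Not s]]]

8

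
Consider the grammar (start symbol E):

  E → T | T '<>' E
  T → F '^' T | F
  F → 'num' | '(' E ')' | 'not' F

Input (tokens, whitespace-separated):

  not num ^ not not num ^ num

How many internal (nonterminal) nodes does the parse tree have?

10

[E [T [F not [F num]] ^ [T [F not [F not [F num]]] ^ [T [F num]]]]]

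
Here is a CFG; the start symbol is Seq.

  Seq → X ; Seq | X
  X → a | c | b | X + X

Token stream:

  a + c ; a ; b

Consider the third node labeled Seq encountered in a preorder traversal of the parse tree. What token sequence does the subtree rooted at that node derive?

b

[Seq [X [X a] + [X c]] ; [Seq [X a] ; [Seq [X b]]]]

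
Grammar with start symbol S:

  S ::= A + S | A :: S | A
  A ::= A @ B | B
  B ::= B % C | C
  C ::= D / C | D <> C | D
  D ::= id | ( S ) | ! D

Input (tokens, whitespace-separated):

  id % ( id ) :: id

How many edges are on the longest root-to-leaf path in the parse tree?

10

[S [A [B [B [C [D id]]] % [C [D ( [S [A [B [C [D id]]]]] )]]]] :: [S [A [B [C [D id]]]]]]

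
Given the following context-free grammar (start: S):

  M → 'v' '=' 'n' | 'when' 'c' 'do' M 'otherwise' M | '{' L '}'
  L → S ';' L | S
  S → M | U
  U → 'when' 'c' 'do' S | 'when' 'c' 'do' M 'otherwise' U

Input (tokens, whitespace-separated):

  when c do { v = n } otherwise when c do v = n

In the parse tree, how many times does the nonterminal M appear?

[S [U when c do [M { [L [S [M v = n]]] }] otherwise [U when c do [S [M v = n]]]]]

3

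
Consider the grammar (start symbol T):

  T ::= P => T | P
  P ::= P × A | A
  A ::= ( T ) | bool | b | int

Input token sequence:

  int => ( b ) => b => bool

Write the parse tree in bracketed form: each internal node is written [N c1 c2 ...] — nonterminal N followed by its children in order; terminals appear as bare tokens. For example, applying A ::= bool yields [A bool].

[T [P [A int]] => [T [P [A ( [T [P [A b]]] )]] => [T [P [A b]] => [T [P [A bool]]]]]]

T
P => T
A => T
int => T
int => P => T
int => A => T
int => ( T ) => T
int => ( P ) => T
int => ( A ) => T
int => ( b ) => T
int => ( b ) => P => T
int => ( b ) => A => T
int => ( b ) => b => T
int => ( b ) => b => P
int => ( b ) => b => A
int => ( b ) => b => bool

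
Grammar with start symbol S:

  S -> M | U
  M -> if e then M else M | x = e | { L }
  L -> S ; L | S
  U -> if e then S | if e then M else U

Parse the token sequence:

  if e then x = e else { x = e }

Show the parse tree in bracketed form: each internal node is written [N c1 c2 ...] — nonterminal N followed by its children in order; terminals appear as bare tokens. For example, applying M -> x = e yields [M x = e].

S
M
if e then M else M
if e then x = e else M
if e then x = e else { L }
if e then x = e else { S }
if e then x = e else { M }
if e then x = e else { x = e }

[S [M if e then [M x = e] else [M { [L [S [M x = e]]] }]]]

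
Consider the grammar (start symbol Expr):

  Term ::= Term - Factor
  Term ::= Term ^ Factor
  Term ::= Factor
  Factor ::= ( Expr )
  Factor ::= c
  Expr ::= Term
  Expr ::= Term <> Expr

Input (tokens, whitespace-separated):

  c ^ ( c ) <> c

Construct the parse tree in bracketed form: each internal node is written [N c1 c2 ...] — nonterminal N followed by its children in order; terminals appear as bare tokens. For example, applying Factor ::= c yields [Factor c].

Expr
Term <> Expr
Term ^ Factor <> Expr
Factor ^ Factor <> Expr
c ^ Factor <> Expr
c ^ ( Expr ) <> Expr
c ^ ( Term ) <> Expr
c ^ ( Factor ) <> Expr
c ^ ( c ) <> Expr
c ^ ( c ) <> Term
c ^ ( c ) <> Factor
c ^ ( c ) <> c

[Expr [Term [Term [Factor c]] ^ [Factor ( [Expr [Term [Factor c]]] )]] <> [Expr [Term [Factor c]]]]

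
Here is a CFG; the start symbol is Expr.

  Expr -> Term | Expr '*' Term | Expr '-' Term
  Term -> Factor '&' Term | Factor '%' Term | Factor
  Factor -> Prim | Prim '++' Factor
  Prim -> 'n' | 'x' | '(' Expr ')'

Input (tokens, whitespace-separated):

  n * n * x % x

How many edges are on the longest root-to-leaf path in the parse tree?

6

[Expr [Expr [Expr [Term [Factor [Prim n]]]] * [Term [Factor [Prim n]]]] * [Term [Factor [Prim x]] % [Term [Factor [Prim x]]]]]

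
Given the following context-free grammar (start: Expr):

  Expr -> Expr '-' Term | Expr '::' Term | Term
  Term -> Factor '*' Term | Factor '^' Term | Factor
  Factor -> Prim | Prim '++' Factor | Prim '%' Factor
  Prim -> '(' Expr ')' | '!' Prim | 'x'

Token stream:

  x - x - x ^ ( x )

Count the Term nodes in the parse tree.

5

[Expr [Expr [Expr [Term [Factor [Prim x]]]] - [Term [Factor [Prim x]]]] - [Term [Factor [Prim x]] ^ [Term [Factor [Prim ( [Expr [Term [Factor [Prim x]]]] )]]]]]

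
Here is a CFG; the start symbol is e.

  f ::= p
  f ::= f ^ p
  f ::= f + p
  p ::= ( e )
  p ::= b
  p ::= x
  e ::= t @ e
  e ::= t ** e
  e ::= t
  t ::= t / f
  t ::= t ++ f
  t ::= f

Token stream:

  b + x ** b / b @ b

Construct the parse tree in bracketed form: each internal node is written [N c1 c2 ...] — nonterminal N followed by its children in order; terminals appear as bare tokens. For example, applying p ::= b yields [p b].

e
t ** e
f ** e
f + p ** e
p + p ** e
b + p ** e
b + x ** e
b + x ** t @ e
b + x ** t / f @ e
b + x ** f / f @ e
b + x ** p / f @ e
b + x ** b / f @ e
b + x ** b / p @ e
b + x ** b / b @ e
b + x ** b / b @ t
b + x ** b / b @ f
b + x ** b / b @ p
b + x ** b / b @ b

[e [t [f [f [p b]] + [p x]]] ** [e [t [t [f [p b]]] / [f [p b]]] @ [e [t [f [p b]]]]]]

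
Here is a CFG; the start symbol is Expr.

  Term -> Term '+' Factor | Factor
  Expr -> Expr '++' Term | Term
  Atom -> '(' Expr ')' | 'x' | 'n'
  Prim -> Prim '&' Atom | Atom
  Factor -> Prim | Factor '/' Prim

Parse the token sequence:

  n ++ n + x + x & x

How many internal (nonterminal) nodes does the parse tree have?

[Expr [Expr [Term [Factor [Prim [Atom n]]]]] ++ [Term [Term [Term [Factor [Prim [Atom n]]]] + [Factor [Prim [Atom x]]]] + [Factor [Prim [Prim [Atom x]] & [Atom x]]]]]

20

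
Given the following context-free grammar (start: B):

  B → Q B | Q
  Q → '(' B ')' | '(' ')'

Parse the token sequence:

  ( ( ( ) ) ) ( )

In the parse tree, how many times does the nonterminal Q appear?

4

[B [Q ( [B [Q ( [B [Q ( )]] )]] )] [B [Q ( )]]]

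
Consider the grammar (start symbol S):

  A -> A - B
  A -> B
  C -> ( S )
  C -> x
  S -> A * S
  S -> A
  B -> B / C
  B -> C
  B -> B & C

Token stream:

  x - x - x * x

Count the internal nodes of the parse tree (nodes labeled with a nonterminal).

[S [A [A [A [B [C x]]] - [B [C x]]] - [B [C x]]] * [S [A [B [C x]]]]]

14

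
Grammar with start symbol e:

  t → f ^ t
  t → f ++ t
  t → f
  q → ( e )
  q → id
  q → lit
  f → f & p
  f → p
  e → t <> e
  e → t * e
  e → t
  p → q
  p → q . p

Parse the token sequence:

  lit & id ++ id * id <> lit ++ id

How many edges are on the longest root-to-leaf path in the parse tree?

8

[e [t [f [f [p [q lit]]] & [p [q id]]] ++ [t [f [p [q id]]]]] * [e [t [f [p [q id]]]] <> [e [t [f [p [q lit]]] ++ [t [f [p [q id]]]]]]]]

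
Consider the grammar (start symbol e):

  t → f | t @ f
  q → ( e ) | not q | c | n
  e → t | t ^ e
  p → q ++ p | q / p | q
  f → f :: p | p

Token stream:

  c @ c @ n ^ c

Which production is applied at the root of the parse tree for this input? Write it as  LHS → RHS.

[e [t [t [t [f [p [q c]]]] @ [f [p [q c]]]] @ [f [p [q n]]]] ^ [e [t [f [p [q c]]]]]]

e → t ^ e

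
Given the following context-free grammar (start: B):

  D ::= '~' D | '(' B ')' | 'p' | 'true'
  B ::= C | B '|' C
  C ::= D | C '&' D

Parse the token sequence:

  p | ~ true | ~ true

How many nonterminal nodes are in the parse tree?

[B [B [B [C [D p]]] | [C [D ~ [D true]]]] | [C [D ~ [D true]]]]

11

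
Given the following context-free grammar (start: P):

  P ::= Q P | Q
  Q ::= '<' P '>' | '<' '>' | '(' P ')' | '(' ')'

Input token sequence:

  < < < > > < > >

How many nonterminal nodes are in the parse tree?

8

[P [Q < [P [Q < [P [Q < >]] >] [P [Q < >]]] >]]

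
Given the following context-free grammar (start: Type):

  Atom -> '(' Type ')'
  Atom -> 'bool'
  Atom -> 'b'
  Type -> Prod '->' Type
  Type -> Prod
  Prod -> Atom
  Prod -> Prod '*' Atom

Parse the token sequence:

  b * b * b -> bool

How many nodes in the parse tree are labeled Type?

[Type [Prod [Prod [Prod [Atom b]] * [Atom b]] * [Atom b]] -> [Type [Prod [Atom bool]]]]

2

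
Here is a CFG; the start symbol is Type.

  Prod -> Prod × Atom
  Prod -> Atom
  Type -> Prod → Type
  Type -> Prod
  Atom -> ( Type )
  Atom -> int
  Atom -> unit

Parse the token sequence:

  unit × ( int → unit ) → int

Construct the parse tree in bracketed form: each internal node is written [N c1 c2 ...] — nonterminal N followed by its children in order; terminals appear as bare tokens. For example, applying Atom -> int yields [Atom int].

Type
Prod → Type
Prod × Atom → Type
Atom × Atom → Type
unit × Atom → Type
unit × ( Type ) → Type
unit × ( Prod → Type ) → Type
unit × ( Atom → Type ) → Type
unit × ( int → Type ) → Type
unit × ( int → Prod ) → Type
unit × ( int → Atom ) → Type
unit × ( int → unit ) → Type
unit × ( int → unit ) → Prod
unit × ( int → unit ) → Atom
unit × ( int → unit ) → int

[Type [Prod [Prod [Atom unit]] × [Atom ( [Type [Prod [Atom int]] → [Type [Prod [Atom unit]]]] )]] → [Type [Prod [Atom int]]]]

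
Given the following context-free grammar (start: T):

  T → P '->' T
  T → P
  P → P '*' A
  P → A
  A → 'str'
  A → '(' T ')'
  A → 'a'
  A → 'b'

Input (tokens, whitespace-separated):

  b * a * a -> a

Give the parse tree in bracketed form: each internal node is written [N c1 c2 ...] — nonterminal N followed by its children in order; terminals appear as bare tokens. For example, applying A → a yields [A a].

T
P -> T
P * A -> T
P * A * A -> T
A * A * A -> T
b * A * A -> T
b * a * A -> T
b * a * a -> T
b * a * a -> P
b * a * a -> A
b * a * a -> a

[T [P [P [P [A b]] * [A a]] * [A a]] -> [T [P [A a]]]]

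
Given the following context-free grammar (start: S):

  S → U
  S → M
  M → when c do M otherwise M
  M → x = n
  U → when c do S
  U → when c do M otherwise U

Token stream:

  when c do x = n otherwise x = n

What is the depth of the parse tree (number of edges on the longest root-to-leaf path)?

3

[S [M when c do [M x = n] otherwise [M x = n]]]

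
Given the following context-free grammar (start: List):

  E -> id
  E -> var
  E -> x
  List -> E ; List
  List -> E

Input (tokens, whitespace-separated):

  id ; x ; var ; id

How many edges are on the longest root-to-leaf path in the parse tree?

5

[List [E id] ; [List [E x] ; [List [E var] ; [List [E id]]]]]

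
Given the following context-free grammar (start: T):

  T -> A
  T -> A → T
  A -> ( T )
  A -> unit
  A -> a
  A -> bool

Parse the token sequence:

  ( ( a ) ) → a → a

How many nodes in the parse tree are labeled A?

[T [A ( [T [A ( [T [A a]] )]] )] → [T [A a] → [T [A a]]]]

5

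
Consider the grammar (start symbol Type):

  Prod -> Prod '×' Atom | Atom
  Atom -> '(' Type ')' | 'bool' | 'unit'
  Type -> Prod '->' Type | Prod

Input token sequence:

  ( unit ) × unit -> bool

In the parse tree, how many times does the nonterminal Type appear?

[Type [Prod [Prod [Atom ( [Type [Prod [Atom unit]]] )]] × [Atom unit]] -> [Type [Prod [Atom bool]]]]

3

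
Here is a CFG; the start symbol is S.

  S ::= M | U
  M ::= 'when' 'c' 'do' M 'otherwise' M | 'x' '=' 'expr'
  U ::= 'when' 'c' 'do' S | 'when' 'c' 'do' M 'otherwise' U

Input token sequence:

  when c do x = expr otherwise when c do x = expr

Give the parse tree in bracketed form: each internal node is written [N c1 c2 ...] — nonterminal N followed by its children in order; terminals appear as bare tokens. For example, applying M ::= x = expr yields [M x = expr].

S
U
when c do M otherwise U
when c do x = expr otherwise U
when c do x = expr otherwise when c do S
when c do x = expr otherwise when c do M
when c do x = expr otherwise when c do x = expr

[S [U when c do [M x = expr] otherwise [U when c do [S [M x = expr]]]]]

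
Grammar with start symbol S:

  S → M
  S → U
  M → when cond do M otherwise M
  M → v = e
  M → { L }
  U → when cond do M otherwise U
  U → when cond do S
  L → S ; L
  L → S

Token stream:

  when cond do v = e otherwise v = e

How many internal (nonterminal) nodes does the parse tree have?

[S [M when cond do [M v = e] otherwise [M v = e]]]

4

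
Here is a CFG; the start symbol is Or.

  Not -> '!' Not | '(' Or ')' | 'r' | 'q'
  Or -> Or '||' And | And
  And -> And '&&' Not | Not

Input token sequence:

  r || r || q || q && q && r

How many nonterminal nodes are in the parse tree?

[Or [Or [Or [Or [And [Not r]]] || [And [Not r]]] || [And [Not q]]] || [And [And [And [Not q]] && [Not q]] && [Not r]]]

16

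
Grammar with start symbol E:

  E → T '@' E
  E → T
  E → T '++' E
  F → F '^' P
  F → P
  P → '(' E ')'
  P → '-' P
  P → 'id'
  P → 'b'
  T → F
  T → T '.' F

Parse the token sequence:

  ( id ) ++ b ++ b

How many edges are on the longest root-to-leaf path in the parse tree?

8

[E [T [F [P ( [E [T [F [P id]]]] )]]] ++ [E [T [F [P b]]] ++ [E [T [F [P b]]]]]]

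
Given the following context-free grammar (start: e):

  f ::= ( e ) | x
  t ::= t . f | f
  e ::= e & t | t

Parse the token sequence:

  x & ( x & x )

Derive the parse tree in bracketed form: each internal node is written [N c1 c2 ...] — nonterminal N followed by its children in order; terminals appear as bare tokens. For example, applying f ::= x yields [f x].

[e [e [t [f x]]] & [t [f ( [e [e [t [f x]]] & [t [f x]]] )]]]

e
e & t
t & t
f & t
x & t
x & f
x & ( e )
x & ( e & t )
x & ( t & t )
x & ( f & t )
x & ( x & t )
x & ( x & f )
x & ( x & x )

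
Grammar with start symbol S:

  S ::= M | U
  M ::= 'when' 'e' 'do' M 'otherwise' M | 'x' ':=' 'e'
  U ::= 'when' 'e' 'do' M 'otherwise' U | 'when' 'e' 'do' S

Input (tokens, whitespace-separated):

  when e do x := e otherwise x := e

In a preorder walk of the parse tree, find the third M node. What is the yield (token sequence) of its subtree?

[S [M when e do [M x := e] otherwise [M x := e]]]

x := e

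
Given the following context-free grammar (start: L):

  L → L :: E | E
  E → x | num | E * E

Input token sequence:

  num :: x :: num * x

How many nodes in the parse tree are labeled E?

[L [L [L [E num]] :: [E x]] :: [E [E num] * [E x]]]

5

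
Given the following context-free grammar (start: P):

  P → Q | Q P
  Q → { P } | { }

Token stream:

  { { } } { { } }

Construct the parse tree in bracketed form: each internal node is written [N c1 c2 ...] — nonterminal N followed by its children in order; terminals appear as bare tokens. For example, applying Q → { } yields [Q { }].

[P [Q { [P [Q { }]] }] [P [Q { [P [Q { }]] }]]]

P
Q P
{ P } P
{ Q } P
{ { } } P
{ { } } Q
{ { } } { P }
{ { } } { Q }
{ { } } { { } }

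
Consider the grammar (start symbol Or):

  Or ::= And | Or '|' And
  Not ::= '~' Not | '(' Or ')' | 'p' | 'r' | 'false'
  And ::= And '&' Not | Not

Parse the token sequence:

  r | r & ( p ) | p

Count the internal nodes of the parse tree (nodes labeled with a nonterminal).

[Or [Or [Or [And [Not r]]] | [And [And [Not r]] & [Not ( [Or [And [Not p]]] )]]] | [And [Not p]]]

14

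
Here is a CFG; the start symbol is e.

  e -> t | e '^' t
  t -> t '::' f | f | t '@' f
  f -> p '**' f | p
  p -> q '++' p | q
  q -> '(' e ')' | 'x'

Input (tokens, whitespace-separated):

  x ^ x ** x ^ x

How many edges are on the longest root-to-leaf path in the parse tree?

7

[e [e [e [t [f [p [q x]]]]] ^ [t [f [p [q x]] ** [f [p [q x]]]]]] ^ [t [f [p [q x]]]]]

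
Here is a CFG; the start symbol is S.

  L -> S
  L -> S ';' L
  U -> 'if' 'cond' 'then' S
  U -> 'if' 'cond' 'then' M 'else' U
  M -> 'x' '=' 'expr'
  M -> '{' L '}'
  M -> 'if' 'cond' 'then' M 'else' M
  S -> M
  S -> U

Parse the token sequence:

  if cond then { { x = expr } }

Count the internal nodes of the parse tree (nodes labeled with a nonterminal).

10

[S [U if cond then [S [M { [L [S [M { [L [S [M x = expr]]] }]]] }]]]]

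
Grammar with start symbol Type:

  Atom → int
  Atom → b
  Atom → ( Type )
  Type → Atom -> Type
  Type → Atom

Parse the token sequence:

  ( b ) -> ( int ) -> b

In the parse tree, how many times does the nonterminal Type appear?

5

[Type [Atom ( [Type [Atom b]] )] -> [Type [Atom ( [Type [Atom int]] )] -> [Type [Atom b]]]]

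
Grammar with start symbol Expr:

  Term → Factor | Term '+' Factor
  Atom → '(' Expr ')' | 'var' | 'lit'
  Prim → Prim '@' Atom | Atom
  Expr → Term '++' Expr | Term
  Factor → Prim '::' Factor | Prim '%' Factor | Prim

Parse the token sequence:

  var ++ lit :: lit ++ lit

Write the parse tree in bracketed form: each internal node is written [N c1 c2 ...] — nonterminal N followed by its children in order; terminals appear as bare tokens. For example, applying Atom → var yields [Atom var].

[Expr [Term [Factor [Prim [Atom var]]]] ++ [Expr [Term [Factor [Prim [Atom lit]] :: [Factor [Prim [Atom lit]]]]] ++ [Expr [Term [Factor [Prim [Atom lit]]]]]]]

Expr
Term ++ Expr
Factor ++ Expr
Prim ++ Expr
Atom ++ Expr
var ++ Expr
var ++ Term ++ Expr
var ++ Factor ++ Expr
var ++ Prim :: Factor ++ Expr
var ++ Atom :: Factor ++ Expr
var ++ lit :: Factor ++ Expr
var ++ lit :: Prim ++ Expr
var ++ lit :: Atom ++ Expr
var ++ lit :: lit ++ Expr
var ++ lit :: lit ++ Term
var ++ lit :: lit ++ Factor
var ++ lit :: lit ++ Prim
var ++ lit :: lit ++ Atom
var ++ lit :: lit ++ lit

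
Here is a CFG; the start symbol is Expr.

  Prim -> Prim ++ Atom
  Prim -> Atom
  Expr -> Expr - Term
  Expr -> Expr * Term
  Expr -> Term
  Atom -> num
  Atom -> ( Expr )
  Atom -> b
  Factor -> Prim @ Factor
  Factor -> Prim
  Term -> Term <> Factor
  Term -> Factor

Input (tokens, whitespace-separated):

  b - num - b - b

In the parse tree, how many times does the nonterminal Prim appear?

4

[Expr [Expr [Expr [Expr [Term [Factor [Prim [Atom b]]]]] - [Term [Factor [Prim [Atom num]]]]] - [Term [Factor [Prim [Atom b]]]]] - [Term [Factor [Prim [Atom b]]]]]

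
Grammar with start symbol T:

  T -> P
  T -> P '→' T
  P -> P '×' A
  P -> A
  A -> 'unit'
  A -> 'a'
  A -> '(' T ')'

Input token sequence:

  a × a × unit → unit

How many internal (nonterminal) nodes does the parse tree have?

10

[T [P [P [P [A a]] × [A a]] × [A unit]] → [T [P [A unit]]]]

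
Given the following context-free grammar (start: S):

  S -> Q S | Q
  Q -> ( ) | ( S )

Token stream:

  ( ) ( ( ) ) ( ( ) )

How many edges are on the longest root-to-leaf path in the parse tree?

6

[S [Q ( )] [S [Q ( [S [Q ( )]] )] [S [Q ( [S [Q ( )]] )]]]]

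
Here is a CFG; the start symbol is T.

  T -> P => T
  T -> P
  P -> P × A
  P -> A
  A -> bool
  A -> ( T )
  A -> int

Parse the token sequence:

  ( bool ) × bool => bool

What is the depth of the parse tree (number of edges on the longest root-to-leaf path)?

7

[T [P [P [A ( [T [P [A bool]]] )]] × [A bool]] => [T [P [A bool]]]]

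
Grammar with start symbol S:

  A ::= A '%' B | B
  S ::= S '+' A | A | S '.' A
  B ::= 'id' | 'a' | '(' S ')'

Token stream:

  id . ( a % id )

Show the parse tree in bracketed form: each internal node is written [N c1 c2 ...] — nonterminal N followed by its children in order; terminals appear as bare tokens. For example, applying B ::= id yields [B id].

[S [S [A [B id]]] . [A [B ( [S [A [A [B a]] % [B id]]] )]]]

S
S . A
A . A
B . A
id . A
id . B
id . ( S )
id . ( A )
id . ( A % B )
id . ( B % B )
id . ( a % B )
id . ( a % id )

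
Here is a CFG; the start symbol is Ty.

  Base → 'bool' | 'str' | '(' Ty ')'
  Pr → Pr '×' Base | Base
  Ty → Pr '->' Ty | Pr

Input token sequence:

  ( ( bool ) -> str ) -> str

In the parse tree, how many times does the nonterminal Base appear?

5

[Ty [Pr [Base ( [Ty [Pr [Base ( [Ty [Pr [Base bool]]] )]] -> [Ty [Pr [Base str]]]] )]] -> [Ty [Pr [Base str]]]]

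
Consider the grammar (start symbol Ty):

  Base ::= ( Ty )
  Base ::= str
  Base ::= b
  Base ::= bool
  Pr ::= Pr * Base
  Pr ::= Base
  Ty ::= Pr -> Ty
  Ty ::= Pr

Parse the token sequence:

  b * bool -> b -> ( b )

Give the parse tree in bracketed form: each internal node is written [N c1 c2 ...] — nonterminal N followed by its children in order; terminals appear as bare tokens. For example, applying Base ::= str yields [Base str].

[Ty [Pr [Pr [Base b]] * [Base bool]] -> [Ty [Pr [Base b]] -> [Ty [Pr [Base ( [Ty [Pr [Base b]]] )]]]]]

Ty
Pr -> Ty
Pr * Base -> Ty
Base * Base -> Ty
b * Base -> Ty
b * bool -> Ty
b * bool -> Pr -> Ty
b * bool -> Base -> Ty
b * bool -> b -> Ty
b * bool -> b -> Pr
b * bool -> b -> Base
b * bool -> b -> ( Ty )
b * bool -> b -> ( Pr )
b * bool -> b -> ( Base )
b * bool -> b -> ( b )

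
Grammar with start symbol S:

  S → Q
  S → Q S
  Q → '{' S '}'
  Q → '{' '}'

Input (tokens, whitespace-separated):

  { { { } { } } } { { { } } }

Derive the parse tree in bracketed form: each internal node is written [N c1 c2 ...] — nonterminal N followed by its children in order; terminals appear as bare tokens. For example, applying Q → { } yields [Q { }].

S
Q S
{ S } S
{ Q } S
{ { S } } S
{ { Q S } } S
{ { { } S } } S
{ { { } Q } } S
{ { { } { } } } S
{ { { } { } } } Q
{ { { } { } } } { S }
{ { { } { } } } { Q }
{ { { } { } } } { { S } }
{ { { } { } } } { { Q } }
{ { { } { } } } { { { } } }

[S [Q { [S [Q { [S [Q { }] [S [Q { }]]] }]] }] [S [Q { [S [Q { [S [Q { }]] }]] }]]]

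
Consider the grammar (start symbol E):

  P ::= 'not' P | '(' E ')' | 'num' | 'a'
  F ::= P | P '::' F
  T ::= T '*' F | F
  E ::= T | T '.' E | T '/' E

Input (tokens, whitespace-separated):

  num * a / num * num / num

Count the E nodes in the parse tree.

3

[E [T [T [F [P num]]] * [F [P a]]] / [E [T [T [F [P num]]] * [F [P num]]] / [E [T [F [P num]]]]]]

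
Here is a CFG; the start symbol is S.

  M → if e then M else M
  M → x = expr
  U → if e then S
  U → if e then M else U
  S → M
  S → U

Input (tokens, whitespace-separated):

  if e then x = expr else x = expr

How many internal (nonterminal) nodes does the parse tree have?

[S [M if e then [M x = expr] else [M x = expr]]]

4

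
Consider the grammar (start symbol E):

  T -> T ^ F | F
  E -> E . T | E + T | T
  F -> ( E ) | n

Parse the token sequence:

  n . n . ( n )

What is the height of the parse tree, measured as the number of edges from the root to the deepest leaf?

6

[E [E [E [T [F n]]] . [T [F n]]] . [T [F ( [E [T [F n]]] )]]]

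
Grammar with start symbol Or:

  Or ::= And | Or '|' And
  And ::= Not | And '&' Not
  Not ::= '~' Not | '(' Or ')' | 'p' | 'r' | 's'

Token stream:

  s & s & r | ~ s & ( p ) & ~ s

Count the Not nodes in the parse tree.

[Or [Or [And [And [And [Not s]] & [Not s]] & [Not r]]] | [And [And [And [Not ~ [Not s]]] & [Not ( [Or [And [Not p]]] )]] & [Not ~ [Not s]]]]

9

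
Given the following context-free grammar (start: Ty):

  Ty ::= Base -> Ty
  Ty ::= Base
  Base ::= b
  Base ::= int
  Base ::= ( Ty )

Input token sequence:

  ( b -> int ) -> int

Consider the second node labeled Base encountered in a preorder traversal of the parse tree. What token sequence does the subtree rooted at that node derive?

[Ty [Base ( [Ty [Base b] -> [Ty [Base int]]] )] -> [Ty [Base int]]]

b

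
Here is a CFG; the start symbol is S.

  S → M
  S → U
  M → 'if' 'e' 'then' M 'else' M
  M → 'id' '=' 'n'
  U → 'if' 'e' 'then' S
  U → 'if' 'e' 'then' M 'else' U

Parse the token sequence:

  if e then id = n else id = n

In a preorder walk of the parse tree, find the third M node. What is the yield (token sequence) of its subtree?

[S [M if e then [M id = n] else [M id = n]]]

id = n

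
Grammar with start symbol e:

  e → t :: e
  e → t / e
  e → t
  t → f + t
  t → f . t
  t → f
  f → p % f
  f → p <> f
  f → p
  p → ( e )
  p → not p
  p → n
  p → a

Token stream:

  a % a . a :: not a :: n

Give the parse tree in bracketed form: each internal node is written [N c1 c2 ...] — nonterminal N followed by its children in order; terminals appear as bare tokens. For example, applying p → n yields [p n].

e
t :: e
f . t :: e
p % f . t :: e
a % f . t :: e
a % p . t :: e
a % a . t :: e
a % a . f :: e
a % a . p :: e
a % a . a :: e
a % a . a :: t :: e
a % a . a :: f :: e
a % a . a :: p :: e
a % a . a :: not p :: e
a % a . a :: not a :: e
a % a . a :: not a :: t
a % a . a :: not a :: f
a % a . a :: not a :: p
a % a . a :: not a :: n

[e [t [f [p a] % [f [p a]]] . [t [f [p a]]]] :: [e [t [f [p not [p a]]]] :: [e [t [f [p n]]]]]]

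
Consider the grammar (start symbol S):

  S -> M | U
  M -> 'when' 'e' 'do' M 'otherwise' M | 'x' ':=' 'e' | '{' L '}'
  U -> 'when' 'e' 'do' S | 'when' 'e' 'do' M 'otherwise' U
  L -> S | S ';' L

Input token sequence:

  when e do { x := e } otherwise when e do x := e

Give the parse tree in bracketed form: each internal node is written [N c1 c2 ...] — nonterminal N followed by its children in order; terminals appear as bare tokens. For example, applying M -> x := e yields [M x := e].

[S [U when e do [M { [L [S [M x := e]]] }] otherwise [U when e do [S [M x := e]]]]]

S
U
when e do M otherwise U
when e do { L } otherwise U
when e do { S } otherwise U
when e do { M } otherwise U
when e do { x := e } otherwise U
when e do { x := e } otherwise when e do S
when e do { x := e } otherwise when e do M
when e do { x := e } otherwise when e do x := e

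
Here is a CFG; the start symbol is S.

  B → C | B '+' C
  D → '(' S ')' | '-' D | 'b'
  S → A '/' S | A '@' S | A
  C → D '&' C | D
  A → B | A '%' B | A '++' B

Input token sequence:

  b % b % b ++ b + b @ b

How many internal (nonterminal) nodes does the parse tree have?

[S [A [A [A [A [B [C [D b]]]] % [B [C [D b]]]] % [B [C [D b]]]] ++ [B [B [C [D b]]] + [C [D b]]]] @ [S [A [B [C [D b]]]]]]

25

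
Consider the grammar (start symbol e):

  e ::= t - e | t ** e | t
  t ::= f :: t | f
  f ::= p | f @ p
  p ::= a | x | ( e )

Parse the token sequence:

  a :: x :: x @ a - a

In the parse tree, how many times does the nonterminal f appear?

[e [t [f [p a]] :: [t [f [p x]] :: [t [f [f [p x]] @ [p a]]]]] - [e [t [f [p a]]]]]

5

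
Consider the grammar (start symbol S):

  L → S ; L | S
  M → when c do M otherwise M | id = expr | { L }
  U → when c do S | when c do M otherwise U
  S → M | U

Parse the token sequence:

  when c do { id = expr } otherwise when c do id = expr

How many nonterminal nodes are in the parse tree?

[S [U when c do [M { [L [S [M id = expr]]] }] otherwise [U when c do [S [M id = expr]]]]]

9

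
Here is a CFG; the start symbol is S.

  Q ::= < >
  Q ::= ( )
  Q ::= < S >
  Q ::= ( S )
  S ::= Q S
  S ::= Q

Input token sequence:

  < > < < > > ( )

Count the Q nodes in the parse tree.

4

[S [Q < >] [S [Q < [S [Q < >]] >] [S [Q ( )]]]]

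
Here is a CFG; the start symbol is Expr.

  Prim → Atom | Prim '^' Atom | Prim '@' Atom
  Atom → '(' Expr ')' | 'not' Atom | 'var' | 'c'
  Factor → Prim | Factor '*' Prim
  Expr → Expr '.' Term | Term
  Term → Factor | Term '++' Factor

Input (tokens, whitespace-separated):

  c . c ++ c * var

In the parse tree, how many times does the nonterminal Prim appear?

[Expr [Expr [Term [Factor [Prim [Atom c]]]]] . [Term [Term [Factor [Prim [Atom c]]]] ++ [Factor [Factor [Prim [Atom c]]] * [Prim [Atom var]]]]]

4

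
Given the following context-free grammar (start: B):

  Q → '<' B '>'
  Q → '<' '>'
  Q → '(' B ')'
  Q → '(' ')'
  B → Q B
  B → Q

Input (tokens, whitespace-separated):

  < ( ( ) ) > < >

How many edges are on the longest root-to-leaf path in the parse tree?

[B [Q < [B [Q ( [B [Q ( )]] )]] >] [B [Q < >]]]

6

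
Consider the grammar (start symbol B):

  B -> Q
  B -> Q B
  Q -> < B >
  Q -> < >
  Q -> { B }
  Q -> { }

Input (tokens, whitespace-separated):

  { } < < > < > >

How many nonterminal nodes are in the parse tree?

8

[B [Q { }] [B [Q < [B [Q < >] [B [Q < >]]] >]]]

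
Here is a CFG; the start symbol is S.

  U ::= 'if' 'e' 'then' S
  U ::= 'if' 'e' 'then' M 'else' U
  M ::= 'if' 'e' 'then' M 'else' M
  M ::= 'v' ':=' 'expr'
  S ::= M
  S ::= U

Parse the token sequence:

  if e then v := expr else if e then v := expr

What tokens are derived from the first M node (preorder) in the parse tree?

[S [U if e then [M v := expr] else [U if e then [S [M v := expr]]]]]

v := expr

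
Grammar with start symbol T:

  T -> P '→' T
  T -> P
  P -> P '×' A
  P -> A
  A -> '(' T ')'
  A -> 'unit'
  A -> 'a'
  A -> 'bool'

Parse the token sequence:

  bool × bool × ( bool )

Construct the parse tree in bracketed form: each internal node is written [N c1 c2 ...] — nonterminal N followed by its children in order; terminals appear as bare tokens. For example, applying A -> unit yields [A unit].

[T [P [P [P [A bool]] × [A bool]] × [A ( [T [P [A bool]]] )]]]

T
P
P × A
P × A × A
A × A × A
bool × A × A
bool × bool × A
bool × bool × ( T )
bool × bool × ( P )
bool × bool × ( A )
bool × bool × ( bool )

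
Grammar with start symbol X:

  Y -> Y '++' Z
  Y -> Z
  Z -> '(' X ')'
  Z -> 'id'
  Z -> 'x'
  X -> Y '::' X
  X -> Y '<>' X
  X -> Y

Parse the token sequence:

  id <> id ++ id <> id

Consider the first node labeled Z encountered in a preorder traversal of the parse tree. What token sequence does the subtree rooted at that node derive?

[X [Y [Z id]] <> [X [Y [Y [Z id]] ++ [Z id]] <> [X [Y [Z id]]]]]

id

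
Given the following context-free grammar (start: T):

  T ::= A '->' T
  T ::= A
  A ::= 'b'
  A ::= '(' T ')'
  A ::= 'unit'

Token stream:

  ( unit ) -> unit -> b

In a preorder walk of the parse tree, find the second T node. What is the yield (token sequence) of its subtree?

unit

[T [A ( [T [A unit]] )] -> [T [A unit] -> [T [A b]]]]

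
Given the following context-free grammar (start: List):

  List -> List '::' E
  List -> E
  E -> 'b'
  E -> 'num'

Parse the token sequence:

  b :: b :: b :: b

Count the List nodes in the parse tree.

4

[List [List [List [List [E b]] :: [E b]] :: [E b]] :: [E b]]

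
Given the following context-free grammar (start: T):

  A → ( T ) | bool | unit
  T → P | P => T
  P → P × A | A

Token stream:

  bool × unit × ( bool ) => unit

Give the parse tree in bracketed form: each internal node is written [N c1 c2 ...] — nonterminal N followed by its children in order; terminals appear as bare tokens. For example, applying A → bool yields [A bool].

T
P => T
P × A => T
P × A × A => T
A × A × A => T
bool × A × A => T
bool × unit × A => T
bool × unit × ( T ) => T
bool × unit × ( P ) => T
bool × unit × ( A ) => T
bool × unit × ( bool ) => T
bool × unit × ( bool ) => P
bool × unit × ( bool ) => A
bool × unit × ( bool ) => unit

[T [P [P [P [A bool]] × [A unit]] × [A ( [T [P [A bool]]] )]] => [T [P [A unit]]]]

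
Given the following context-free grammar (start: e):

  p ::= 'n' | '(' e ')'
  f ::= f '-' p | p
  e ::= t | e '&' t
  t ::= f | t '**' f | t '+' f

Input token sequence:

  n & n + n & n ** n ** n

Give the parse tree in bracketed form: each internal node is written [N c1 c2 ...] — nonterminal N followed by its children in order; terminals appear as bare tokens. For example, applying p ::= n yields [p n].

e
e & t
e & t & t
t & t & t
f & t & t
p & t & t
n & t & t
n & t + f & t
n & f + f & t
n & p + f & t
n & n + f & t
n & n + p & t
n & n + n & t
n & n + n & t ** f
n & n + n & t ** f ** f
n & n + n & f ** f ** f
n & n + n & p ** f ** f
n & n + n & n ** f ** f
n & n + n & n ** p ** f
n & n + n & n ** n ** f
n & n + n & n ** n ** p
n & n + n & n ** n ** n

[e [e [e [t [f [p n]]]] & [t [t [f [p n]]] + [f [p n]]]] & [t [t [t [f [p n]]] ** [f [p n]]] ** [f [p n]]]]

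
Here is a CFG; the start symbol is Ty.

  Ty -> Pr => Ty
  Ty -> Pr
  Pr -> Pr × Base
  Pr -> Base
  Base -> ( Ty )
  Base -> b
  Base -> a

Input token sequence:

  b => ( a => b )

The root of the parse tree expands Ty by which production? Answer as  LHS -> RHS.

[Ty [Pr [Base b]] => [Ty [Pr [Base ( [Ty [Pr [Base a]] => [Ty [Pr [Base b]]]] )]]]]

Ty -> Pr => Ty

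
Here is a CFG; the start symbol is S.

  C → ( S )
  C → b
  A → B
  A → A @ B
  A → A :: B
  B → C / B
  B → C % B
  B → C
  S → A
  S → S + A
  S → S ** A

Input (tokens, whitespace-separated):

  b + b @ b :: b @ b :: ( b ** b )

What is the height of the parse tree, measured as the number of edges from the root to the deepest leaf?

9

[S [S [A [B [C b]]]] + [A [A [A [A [A [B [C b]]] @ [B [C b]]] :: [B [C b]]] @ [B [C b]]] :: [B [C ( [S [S [A [B [C b]]]] ** [A [B [C b]]]] )]]]]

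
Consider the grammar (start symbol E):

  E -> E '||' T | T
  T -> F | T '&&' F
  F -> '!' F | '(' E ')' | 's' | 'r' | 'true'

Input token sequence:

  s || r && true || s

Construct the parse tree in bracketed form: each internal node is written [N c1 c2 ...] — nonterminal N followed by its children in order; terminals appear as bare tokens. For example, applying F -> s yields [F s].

[E [E [E [T [F s]]] || [T [T [F r]] && [F true]]] || [T [F s]]]

E
E || T
E || T || T
T || T || T
F || T || T
s || T || T
s || T && F || T
s || F && F || T
s || r && F || T
s || r && true || T
s || r && true || F
s || r && true || s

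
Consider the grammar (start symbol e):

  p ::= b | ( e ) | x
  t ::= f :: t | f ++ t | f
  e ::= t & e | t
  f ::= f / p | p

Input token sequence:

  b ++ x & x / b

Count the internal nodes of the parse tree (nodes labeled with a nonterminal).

[e [t [f [p b]] ++ [t [f [p x]]]] & [e [t [f [f [p x]] / [p b]]]]]

13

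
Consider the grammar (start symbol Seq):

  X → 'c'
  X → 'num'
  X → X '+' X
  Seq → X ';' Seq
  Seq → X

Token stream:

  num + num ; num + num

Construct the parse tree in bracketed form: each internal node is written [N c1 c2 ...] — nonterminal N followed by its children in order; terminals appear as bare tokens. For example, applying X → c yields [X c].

[Seq [X [X num] + [X num]] ; [Seq [X [X num] + [X num]]]]

Seq
X ; Seq
X + X ; Seq
num + X ; Seq
num + num ; Seq
num + num ; X
num + num ; X + X
num + num ; num + X
num + num ; num + num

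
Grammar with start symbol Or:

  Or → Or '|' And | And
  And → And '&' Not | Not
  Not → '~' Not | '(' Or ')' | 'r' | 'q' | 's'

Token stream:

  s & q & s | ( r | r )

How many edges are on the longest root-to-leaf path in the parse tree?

[Or [Or [And [And [And [Not s]] & [Not q]] & [Not s]]] | [And [Not ( [Or [Or [And [Not r]]] | [And [Not r]]] )]]]

7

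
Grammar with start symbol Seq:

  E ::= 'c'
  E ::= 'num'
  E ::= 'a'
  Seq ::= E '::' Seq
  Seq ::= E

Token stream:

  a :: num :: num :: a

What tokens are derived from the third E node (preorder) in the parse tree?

[Seq [E a] :: [Seq [E num] :: [Seq [E num] :: [Seq [E a]]]]]

num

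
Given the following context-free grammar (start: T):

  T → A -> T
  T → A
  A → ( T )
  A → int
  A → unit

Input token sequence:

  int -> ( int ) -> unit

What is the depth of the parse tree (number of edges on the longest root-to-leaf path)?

5

[T [A int] -> [T [A ( [T [A int]] )] -> [T [A unit]]]]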